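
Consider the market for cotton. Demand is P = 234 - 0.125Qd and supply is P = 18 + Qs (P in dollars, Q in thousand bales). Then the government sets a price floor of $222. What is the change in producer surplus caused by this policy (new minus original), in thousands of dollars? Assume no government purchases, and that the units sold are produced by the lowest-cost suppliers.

Rearranging demand gives Qd = 1872 - 8P; rearranging supply gives Qs = P - 18. Equilibrium: 1872 - 8P = P - 18, so 1890 = 9P and P* = 210, Q* = 192.
Since 222 > 210, the floor is binding.
At P = 222: Qd = 1872 - 8·222 = 96 and Qs = 222 - 18 = 204.
Producer surplus without the control is ½ · (210 - 18) · 192 = 18432.
With the floor, 96 units are sold at 222. The supply price at Q = 96 is 114, so PS = ½ · [(222 - 18) + (222 - 114)] · 96 = 14976.
Change in producer surplus = 14976 - 18432 = -3456.

-3456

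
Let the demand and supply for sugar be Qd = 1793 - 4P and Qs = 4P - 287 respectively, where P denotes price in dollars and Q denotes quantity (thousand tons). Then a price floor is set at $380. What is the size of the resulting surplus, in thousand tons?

Setting quantity demanded equal to quantity supplied, 1793 - 4P = 4P - 287, gives P* = 260 and Q* = 753.
The floor of 380 is above the equilibrium price 260, so it binds.
At P = 380: Qd = 1793 - 4·380 = 273 and Qs = 4·380 - 287 = 1233.
Surplus = Qs - Qd = 1233 - 273 = 960.

960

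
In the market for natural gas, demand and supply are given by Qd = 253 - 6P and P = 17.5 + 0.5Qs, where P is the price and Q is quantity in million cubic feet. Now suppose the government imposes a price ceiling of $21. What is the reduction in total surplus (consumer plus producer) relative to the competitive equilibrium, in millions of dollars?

Rearranging supply gives Qs = 2P - 35. In a free market, 253 - 6P = 2P - 35 gives the equilibrium P* = 36, Q* = 37.
The ceiling of 21 is below the equilibrium price 36, so it binds.
At P = 21: Qd = 253 - 6·21 = 127 and Qs = 2·21 - 35 = 7.
Quantity traded falls to 7. At Q = 7 the demand price is (253 - 7)/6 = 41 and the supply price is (35 + 7)/2 = 21.
Deadweight loss = ½ · (41 - 21) · (37 - 7) = ½ · 20 · 30 = 300.

300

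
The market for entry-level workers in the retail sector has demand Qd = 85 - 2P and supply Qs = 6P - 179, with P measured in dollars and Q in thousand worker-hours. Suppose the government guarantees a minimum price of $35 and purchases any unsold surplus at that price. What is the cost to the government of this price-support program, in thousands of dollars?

Without the control the market clears where 85 - 2P = 6P - 179, i.e. P* = 33 and Q* = 19.
The floor of 35 is above the equilibrium price 33, so it binds.
At P = 35: Qd = 85 - 2·35 = 15 and Qs = 6·35 - 179 = 31.
Surplus = Qs - Qd = 16.
Government expenditure = surplus × support price = 16 × 35 = 560.

560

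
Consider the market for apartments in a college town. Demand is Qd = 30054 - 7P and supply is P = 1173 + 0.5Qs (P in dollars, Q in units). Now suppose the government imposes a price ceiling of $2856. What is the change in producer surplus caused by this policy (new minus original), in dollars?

Rearranging supply gives Qs = 2P - 2346. Equilibrium: 30054 - 7P = 2P - 2346, so 32400 = 9P and P* = 3600, Q* = 4854.
The ceiling of 2856 is below the equilibrium price 3600, so it binds.
At P = 2856: Qd = 30054 - 7·2856 = 10062 and Qs = 2·2856 - 2346 = 3366.
Producer surplus without the control is ½ · (3600 - 1173) · 4854 = 5890329.
With the ceiling, producers sell 3366 units at 2856, so PS = ½ · (2856 - 1173) · 3366 = 2832489.
Change in producer surplus = 2832489 - 5890329 = -3057840.

-3057840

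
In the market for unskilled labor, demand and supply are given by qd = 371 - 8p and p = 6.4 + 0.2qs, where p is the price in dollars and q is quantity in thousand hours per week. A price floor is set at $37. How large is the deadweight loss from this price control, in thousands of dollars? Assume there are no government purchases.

Rearranging supply gives qs = 5p - 32. In a free market, 371 - 8p = 5p - 32 gives the equilibrium p* = 31, q* = 123.
Because the floor (37) lies above the market-clearing price, it is binding.
At p = 37: qd = 371 - 8·37 = 75 and qs = 5·37 - 32 = 153.
Quantity traded falls to 75. At q = 75 the demand price is (371 - 75)/8 = 37 and the supply price is (32 + 75)/5 = 21.4.
Deadweight loss = ½ · (37 - 21.4) · (123 - 75) = ½ · 15.6 · 48 = 374.4.

374.4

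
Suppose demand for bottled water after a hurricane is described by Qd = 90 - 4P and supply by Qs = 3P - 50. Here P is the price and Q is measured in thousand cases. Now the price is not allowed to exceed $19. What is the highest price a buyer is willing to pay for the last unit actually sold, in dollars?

20.75

Without the control the market clears where 90 - 4P = 3P - 50, i.e. P* = 20 and Q* = 10.
Since 19 < 20, the ceiling is binding.
At P = 19: Qd = 90 - 4·19 = 14 and Qs = 3·19 - 50 = 7.
Only 7 units reach the market. On the demand curve, the marginal buyer's willingness to pay at Q = 7 is (90 - 7)/4 = 20.75.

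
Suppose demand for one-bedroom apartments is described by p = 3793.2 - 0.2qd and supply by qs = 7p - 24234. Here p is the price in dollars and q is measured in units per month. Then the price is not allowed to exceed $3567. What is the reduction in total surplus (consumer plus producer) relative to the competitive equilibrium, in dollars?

9147.6

Rearranging demand gives qd = 18966 - 5p. Setting quantity demanded equal to quantity supplied, 18966 - 5p = 7p - 24234, gives p* = 3600 and q* = 966.
Because the ceiling (3567) lies below the market-clearing price, it is binding.
At p = 3567: qd = 18966 - 5·3567 = 1131 and qs = 7·3567 - 24234 = 735.
Quantity traded falls to 735. At q = 735 the demand price is (18966 - 735)/5 = 3646.2 and the supply price is (24234 + 735)/7 = 3567.
Deadweight loss = ½ · (3646.2 - 3567) · (966 - 735) = ½ · 79.2 · 231 = 9147.6.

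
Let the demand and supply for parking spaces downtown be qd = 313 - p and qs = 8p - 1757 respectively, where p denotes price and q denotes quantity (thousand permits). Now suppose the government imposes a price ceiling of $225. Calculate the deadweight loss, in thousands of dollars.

Equilibrium: 313 - p = 8p - 1757, so 2070 = 9p and p* = 230, q* = 83.
The ceiling of 225 is below the equilibrium price 230, so it binds.
At p = 225: qd = 313 - 225 = 88 and qs = 8·225 - 1757 = 43.
Quantity traded falls to 43. At q = 43 the demand price is 313 - 43 = 270 and the supply price is (1757 + 43)/8 = 225.
Deadweight loss = ½ · (270 - 225) · (83 - 43) = ½ · 45 · 40 = 900.

900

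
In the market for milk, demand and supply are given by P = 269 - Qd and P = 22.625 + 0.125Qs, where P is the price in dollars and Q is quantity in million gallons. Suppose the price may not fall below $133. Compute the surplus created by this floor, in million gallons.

747

Rearranging demand gives Qd = 269 - P; rearranging supply gives Qs = 8P - 181. In a free market, 269 - P = 8P - 181 gives the equilibrium P* = 50, Q* = 219.
Because the floor (133) lies above the market-clearing price, it is binding.
At P = 133: Qd = 269 - 133 = 136 and Qs = 8·133 - 181 = 883.
Surplus = Qs - Qd = 883 - 136 = 747.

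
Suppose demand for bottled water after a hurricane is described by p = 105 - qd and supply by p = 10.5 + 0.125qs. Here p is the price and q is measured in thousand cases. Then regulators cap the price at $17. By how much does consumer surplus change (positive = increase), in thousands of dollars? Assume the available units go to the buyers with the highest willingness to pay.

-304

Rearranging demand gives qd = 105 - p; rearranging supply gives qs = 8p - 84. Without the control the market clears where 105 - p = 8p - 84, i.e. p* = 21 and q* = 84.
Because the ceiling (17) lies below the market-clearing price, it is binding.
At p = 17: qd = 105 - 17 = 88 and qs = 8·17 - 84 = 52.
Consumer surplus without the control is ½ · (105 - 21) · 84 = 3528.
With the ceiling, 52 units are sold at 17 (assume they go to the highest-value buyers). The demand price at q = 52 is 53, so CS = ½ · [(105 - 17) + (53 - 17)] · 52 = 3224.
Change in consumer surplus = 3224 - 3528 = -304.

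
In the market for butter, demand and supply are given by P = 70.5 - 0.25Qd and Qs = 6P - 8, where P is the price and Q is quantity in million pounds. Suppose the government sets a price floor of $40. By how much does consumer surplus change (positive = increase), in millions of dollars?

-1584

Rearranging demand gives Qd = 282 - 4P. Setting quantity demanded equal to quantity supplied, 282 - 4P = 6P - 8, gives P* = 29 and Q* = 166.
The floor of 40 is above the equilibrium price 29, so it binds.
At P = 40: Qd = 282 - 4·40 = 122 and Qs = 6·40 - 8 = 232.
Consumer surplus without the control is ½ · (70.5 - 29) · 166 = 3444.5.
With the floor, consumers buy 122 units at 40, so CS = ½ · (70.5 - 40) · 122 = 1860.5.
Change in consumer surplus = 1860.5 - 3444.5 = -1584.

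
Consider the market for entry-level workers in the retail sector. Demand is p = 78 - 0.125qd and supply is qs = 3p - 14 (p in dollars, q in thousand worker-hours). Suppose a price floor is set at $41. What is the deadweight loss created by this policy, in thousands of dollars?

Rearranging demand gives qd = 624 - 8p. In a free market, 624 - 8p = 3p - 14 gives the equilibrium p* = 58, q* = 160.
The floor of 41 is below the equilibrium price 58, so it is not binding; the market clears at p* = 58, q* = 160.
Since the control does not bind, no trades are prevented and deadweight loss is zero.

0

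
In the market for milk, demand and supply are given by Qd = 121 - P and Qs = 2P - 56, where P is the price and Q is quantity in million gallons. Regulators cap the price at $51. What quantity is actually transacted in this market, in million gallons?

Without the control the market clears where 121 - P = 2P - 56, i.e. P* = 59 and Q* = 62.
Since 51 < 59, the ceiling is binding.
At P = 51: Qd = 121 - 51 = 70 and Qs = 2·51 - 56 = 46.
The quantity actually transacted is the short side, supply: 46.

46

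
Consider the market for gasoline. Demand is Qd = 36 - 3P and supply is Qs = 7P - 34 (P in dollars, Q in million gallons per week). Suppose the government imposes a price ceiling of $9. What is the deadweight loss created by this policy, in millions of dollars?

0

Equilibrium: 36 - 3P = 7P - 34, so 70 = 10P and P* = 7, Q* = 15.
Since 9 is above P* = 7, the ceiling does not bind and the free-market outcome prevails.
Since the control does not bind, no trades are prevented and deadweight loss is zero.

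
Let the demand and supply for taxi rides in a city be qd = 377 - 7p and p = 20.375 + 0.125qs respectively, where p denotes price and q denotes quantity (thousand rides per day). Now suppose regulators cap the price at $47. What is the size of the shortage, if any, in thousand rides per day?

0

Rearranging supply gives qs = 8p - 163. Setting quantity demanded equal to quantity supplied, 377 - 7p = 8p - 163, gives p* = 36 and q* = 125.
The ceiling of 47 is above the equilibrium price 36, so it is not binding; the market clears at p* = 36, q* = 125.
Since the control does not bind, there is no shortage.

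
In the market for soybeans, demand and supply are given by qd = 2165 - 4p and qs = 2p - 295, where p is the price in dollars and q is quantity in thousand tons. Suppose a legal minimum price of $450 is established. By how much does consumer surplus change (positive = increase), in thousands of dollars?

Setting quantity demanded equal to quantity supplied, 2165 - 4p = 2p - 295, gives p* = 410 and q* = 525.
Because the floor (450) lies above the market-clearing price, it is binding.
At p = 450: qd = 2165 - 4·450 = 365 and qs = 2·450 - 295 = 605.
Consumer surplus without the control is ½ · (541.25 - 410) · 525 = 34453.125.
With the floor, consumers buy 365 units at 450, so CS = ½ · (541.25 - 450) · 365 = 16653.125.
Change in consumer surplus = 16653.125 - 34453.125 = -17800.

-17800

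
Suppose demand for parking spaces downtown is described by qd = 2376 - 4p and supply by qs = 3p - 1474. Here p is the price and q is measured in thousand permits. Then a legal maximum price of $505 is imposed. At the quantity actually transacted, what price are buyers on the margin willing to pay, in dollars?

In a free market, 2376 - 4p = 3p - 1474 gives the equilibrium p* = 550, q* = 176.
The ceiling of 505 is below the equilibrium price 550, so it binds.
At p = 505: qd = 2376 - 4·505 = 356 and qs = 3·505 - 1474 = 41.
Only 41 units reach the market. On the demand curve, the marginal buyer's willingness to pay at q = 41 is (2376 - 41)/4 = 583.75.

583.75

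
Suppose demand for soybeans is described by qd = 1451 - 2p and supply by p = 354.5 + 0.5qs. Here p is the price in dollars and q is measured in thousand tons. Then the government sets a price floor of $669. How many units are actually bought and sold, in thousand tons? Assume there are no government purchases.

113

Rearranging supply gives qs = 2p - 709. Without the control the market clears where 1451 - 2p = 2p - 709, i.e. p* = 540 and q* = 371.
Because the floor (669) lies above the market-clearing price, it is binding.
At p = 669: qd = 1451 - 2·669 = 113 and qs = 2·669 - 709 = 629.
The quantity actually transacted is the short side, demand: 113.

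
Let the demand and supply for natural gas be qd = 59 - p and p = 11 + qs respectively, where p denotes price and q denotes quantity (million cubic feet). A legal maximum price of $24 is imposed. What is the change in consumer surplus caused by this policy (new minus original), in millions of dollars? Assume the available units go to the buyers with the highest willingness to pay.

Rearranging supply gives qs = p - 11. Setting quantity demanded equal to quantity supplied, 59 - p = p - 11, gives p* = 35 and q* = 24.
The ceiling of 24 is below the equilibrium price 35, so it binds.
At p = 24: qd = 59 - 24 = 35 and qs = 24 - 11 = 13.
Consumer surplus without the control is ½ · (59 - 35) · 24 = 288.
With the ceiling, 13 units are sold at 24 (assume they go to the highest-value buyers). The demand price at q = 13 is 46, so CS = ½ · [(59 - 24) + (46 - 24)] · 13 = 370.5.
Change in consumer surplus = 370.5 - 288 = 82.5.

82.5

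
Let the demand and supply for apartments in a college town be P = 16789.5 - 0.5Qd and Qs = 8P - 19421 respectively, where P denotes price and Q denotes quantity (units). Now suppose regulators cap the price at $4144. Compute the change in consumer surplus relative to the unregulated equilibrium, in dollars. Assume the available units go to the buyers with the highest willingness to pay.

Rearranging demand gives Qd = 33579 - 2P. Setting quantity demanded equal to quantity supplied, 33579 - 2P = 8P - 19421, gives P* = 5300 and Q* = 22979.
Because the ceiling (4144) lies below the market-clearing price, it is binding.
At P = 4144: Qd = 33579 - 2·4144 = 25291 and Qs = 8·4144 - 19421 = 13731.
Consumer surplus without the control is ½ · (16789.5 - 5300) · 22979 = 132008610.25.
With the ceiling, 13731 units are sold at 4144 (assume they go to the highest-value buyers). The demand price at Q = 13731 is 9924, so CS = ½ · [(16789.5 - 4144) + (9924 - 4144)] · 13731 = 126500270.25.
Change in consumer surplus = 126500270.25 - 132008610.25 = -5508340.

-5508340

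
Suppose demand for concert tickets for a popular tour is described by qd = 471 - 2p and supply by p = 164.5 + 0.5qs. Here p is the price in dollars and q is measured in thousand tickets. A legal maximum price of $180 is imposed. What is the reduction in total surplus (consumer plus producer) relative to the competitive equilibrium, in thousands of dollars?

800

Rearranging supply gives qs = 2p - 329. Setting quantity demanded equal to quantity supplied, 471 - 2p = 2p - 329, gives p* = 200 and q* = 71.
Since 180 < 200, the ceiling is binding.
At p = 180: qd = 471 - 2·180 = 111 and qs = 2·180 - 329 = 31.
Quantity traded falls to 31. At q = 31 the demand price is (471 - 31)/2 = 220 and the supply price is (329 + 31)/2 = 180.
Deadweight loss = ½ · (220 - 180) · (71 - 31) = ½ · 40 · 40 = 800.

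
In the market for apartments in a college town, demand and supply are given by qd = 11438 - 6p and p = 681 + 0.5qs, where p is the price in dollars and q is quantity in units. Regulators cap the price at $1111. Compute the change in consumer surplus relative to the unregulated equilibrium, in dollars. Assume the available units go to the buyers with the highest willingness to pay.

Rearranging supply gives qs = 2p - 1362. Without the control the market clears where 11438 - 6p = 2p - 1362, i.e. p* = 1600 and q* = 1838.
The ceiling of 1111 is below the equilibrium price 1600, so it binds.
At p = 1111: qd = 11438 - 6·1111 = 4772 and qs = 2·1111 - 1362 = 860.
Consumer surplus without the control is ½ · (5719/3 - 1600) · 1838 = 844561/3.
With the ceiling, 860 units are sold at 1111 (assume they go to the highest-value buyers). The demand price at q = 860 is 1763, so CS = ½ · [(5719/3 - 1111) + (1763 - 1111)] · 860 = 1867060/3.
Change in consumer surplus = 1867060/3 - 844561/3 = 340833.

340833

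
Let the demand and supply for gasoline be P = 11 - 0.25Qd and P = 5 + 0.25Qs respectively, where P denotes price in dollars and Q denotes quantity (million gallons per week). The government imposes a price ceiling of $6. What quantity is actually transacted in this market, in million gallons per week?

Rearranging demand gives Qd = 44 - 4P; rearranging supply gives Qs = 4P - 20. Without the control the market clears where 44 - 4P = 4P - 20, i.e. P* = 8 and Q* = 12.
The ceiling of 6 is below the equilibrium price 8, so it binds.
At P = 6: Qd = 44 - 4·6 = 20 and Qs = 4·6 - 20 = 4.
The quantity actually transacted is the short side, supply: 4.

4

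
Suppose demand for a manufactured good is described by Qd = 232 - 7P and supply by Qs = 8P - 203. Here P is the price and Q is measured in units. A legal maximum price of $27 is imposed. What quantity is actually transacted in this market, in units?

13

Equilibrium: 232 - 7P = 8P - 203, so 435 = 15P and P* = 29, Q* = 29.
The ceiling of 27 is below the equilibrium price 29, so it binds.
At P = 27: Qd = 232 - 7·27 = 43 and Qs = 8·27 - 203 = 13.
The quantity actually transacted is the short side, supply: 13.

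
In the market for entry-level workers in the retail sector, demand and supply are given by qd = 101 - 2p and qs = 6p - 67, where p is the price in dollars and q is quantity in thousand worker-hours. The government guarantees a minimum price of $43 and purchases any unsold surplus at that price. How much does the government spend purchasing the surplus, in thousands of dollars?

Without the control the market clears where 101 - 2p = 6p - 67, i.e. p* = 21 and q* = 59.
Because the floor (43) lies above the market-clearing price, it is binding.
At p = 43: qd = 101 - 2·43 = 15 and qs = 6·43 - 67 = 191.
Surplus = qs - qd = 176.
Government expenditure = surplus × support price = 176 × 43 = 7568.

7568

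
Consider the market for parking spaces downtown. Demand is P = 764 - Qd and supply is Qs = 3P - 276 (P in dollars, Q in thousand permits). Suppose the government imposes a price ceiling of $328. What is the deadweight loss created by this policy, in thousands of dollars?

0

Rearranging demand gives Qd = 764 - P. Equilibrium: 764 - P = 3P - 276, so 1040 = 4P and P* = 260, Q* = 504.
Since 328 is above P* = 260, the ceiling does not bind and the free-market outcome prevails.
Since the control does not bind, no trades are prevented and deadweight loss is zero.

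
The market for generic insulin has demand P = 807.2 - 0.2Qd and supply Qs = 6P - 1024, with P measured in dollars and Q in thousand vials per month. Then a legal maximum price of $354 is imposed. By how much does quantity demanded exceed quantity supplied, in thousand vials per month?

1166

Rearranging demand gives Qd = 4036 - 5P. Without the control the market clears where 4036 - 5P = 6P - 1024, i.e. P* = 460 and Q* = 1736.
The ceiling of 354 is below the equilibrium price 460, so it binds.
At P = 354: Qd = 4036 - 5·354 = 2266 and Qs = 6·354 - 1024 = 1100.
Shortage = Qd - Qs = 2266 - 1100 = 1166.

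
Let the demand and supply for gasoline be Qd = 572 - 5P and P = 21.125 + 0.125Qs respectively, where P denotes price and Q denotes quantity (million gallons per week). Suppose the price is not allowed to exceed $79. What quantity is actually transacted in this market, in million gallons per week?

Rearranging supply gives Qs = 8P - 169. Without the control the market clears where 572 - 5P = 8P - 169, i.e. P* = 57 and Q* = 287.
Since 79 is above P* = 57, the ceiling does not bind and the free-market outcome prevails.

287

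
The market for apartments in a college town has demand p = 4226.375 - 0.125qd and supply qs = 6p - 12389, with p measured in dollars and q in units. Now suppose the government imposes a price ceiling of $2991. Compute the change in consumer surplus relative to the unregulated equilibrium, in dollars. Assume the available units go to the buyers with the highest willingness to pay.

Rearranging demand gives qd = 33811 - 8p. Without the control the market clears where 33811 - 8p = 6p - 12389, i.e. p* = 3300 and q* = 7411.
The ceiling of 2991 is below the equilibrium price 3300, so it binds.
At p = 2991: qd = 33811 - 8·2991 = 9883 and qs = 6·2991 - 12389 = 5557.
Consumer surplus without the control is ½ · (4226.375 - 3300) · 7411 = 3432682.5625.
With the ceiling, 5557 units are sold at 2991 (assume they go to the highest-value buyers). The demand price at q = 5557 is 3531.75, so CS = ½ · [(4226.375 - 2991) + (3531.75 - 2991)] · 5557 = 4934963.3125.
Change in consumer surplus = 4934963.3125 - 3432682.5625 = 1502280.75.

1502280.75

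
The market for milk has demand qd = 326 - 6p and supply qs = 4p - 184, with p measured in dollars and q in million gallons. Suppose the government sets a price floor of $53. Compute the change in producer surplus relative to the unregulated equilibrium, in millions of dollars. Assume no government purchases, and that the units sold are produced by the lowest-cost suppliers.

-2

Setting quantity demanded equal to quantity supplied, 326 - 6p = 4p - 184, gives p* = 51 and q* = 20.
Because the floor (53) lies above the market-clearing price, it is binding.
At p = 53: qd = 326 - 6·53 = 8 and qs = 4·53 - 184 = 28.
Producer surplus without the control is ½ · (51 - 46) · 20 = 50.
With the floor, 8 units are sold at 53. The supply price at q = 8 is 48, so PS = ½ · [(53 - 46) + (53 - 48)] · 8 = 48.
Change in producer surplus = 48 - 50 = -2.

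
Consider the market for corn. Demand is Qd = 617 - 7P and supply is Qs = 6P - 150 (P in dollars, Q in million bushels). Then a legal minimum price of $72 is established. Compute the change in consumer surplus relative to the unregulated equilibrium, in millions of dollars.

In a free market, 617 - 7P = 6P - 150 gives the equilibrium P* = 59, Q* = 204.
Because the floor (72) lies above the market-clearing price, it is binding.
At P = 72: Qd = 617 - 7·72 = 113 and Qs = 6·72 - 150 = 282.
Consumer surplus without the control is ½ · (617/7 - 59) · 204 = 20808/7.
With the floor, consumers buy 113 units at 72, so CS = ½ · (617/7 - 72) · 113 = 12769/14.
Change in consumer surplus = 12769/14 - 20808/7 = -2060.5.

-2060.5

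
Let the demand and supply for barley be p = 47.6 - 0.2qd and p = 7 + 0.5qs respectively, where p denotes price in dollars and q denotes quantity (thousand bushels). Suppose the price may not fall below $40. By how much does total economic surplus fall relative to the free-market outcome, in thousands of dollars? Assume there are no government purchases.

140

Rearranging demand gives qd = 238 - 5p; rearranging supply gives qs = 2p - 14. In a free market, 238 - 5p = 2p - 14 gives the equilibrium p* = 36, q* = 58.
The floor of 40 is above the equilibrium price 36, so it binds.
At p = 40: qd = 238 - 5·40 = 38 and qs = 2·40 - 14 = 66.
Quantity traded falls to 38. At q = 38 the demand price is (238 - 38)/5 = 40 and the supply price is (14 + 38)/2 = 26.
Deadweight loss = ½ · (40 - 26) · (58 - 38) = ½ · 14 · 20 = 140.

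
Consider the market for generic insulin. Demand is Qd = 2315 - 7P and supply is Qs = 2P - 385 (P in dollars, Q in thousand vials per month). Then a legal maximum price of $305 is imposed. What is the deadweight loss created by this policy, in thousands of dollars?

Setting quantity demanded equal to quantity supplied, 2315 - 7P = 2P - 385, gives P* = 300 and Q* = 215.
Since 305 is above P* = 300, the ceiling does not bind and the free-market outcome prevails.
Since the control does not bind, no trades are prevented and deadweight loss is zero.

0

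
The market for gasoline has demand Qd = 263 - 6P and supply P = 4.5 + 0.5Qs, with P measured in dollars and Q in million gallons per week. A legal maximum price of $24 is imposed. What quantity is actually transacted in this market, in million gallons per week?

Rearranging supply gives Qs = 2P - 9. In a free market, 263 - 6P = 2P - 9 gives the equilibrium P* = 34, Q* = 59.
Since 24 < 34, the ceiling is binding.
At P = 24: Qd = 263 - 6·24 = 119 and Qs = 2·24 - 9 = 39.
The quantity actually transacted is the short side, supply: 39.

39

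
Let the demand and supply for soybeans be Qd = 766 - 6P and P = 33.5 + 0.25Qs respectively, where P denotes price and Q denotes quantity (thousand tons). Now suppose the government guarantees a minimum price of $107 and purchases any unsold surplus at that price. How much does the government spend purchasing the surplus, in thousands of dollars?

Rearranging supply gives Qs = 4P - 134. Equilibrium: 766 - 6P = 4P - 134, so 900 = 10P and P* = 90, Q* = 226.
The floor of 107 is above the equilibrium price 90, so it binds.
At P = 107: Qd = 766 - 6·107 = 124 and Qs = 4·107 - 134 = 294.
Surplus = Qs - Qd = 170.
Government expenditure = surplus × support price = 170 × 107 = 18190.

18190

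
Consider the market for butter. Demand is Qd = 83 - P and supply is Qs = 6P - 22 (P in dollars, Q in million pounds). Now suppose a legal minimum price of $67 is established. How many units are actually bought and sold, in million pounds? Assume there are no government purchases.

16

In a free market, 83 - P = 6P - 22 gives the equilibrium P* = 15, Q* = 68.
The floor of 67 is above the equilibrium price 15, so it binds.
At P = 67: Qd = 83 - 67 = 16 and Qs = 6·67 - 22 = 380.
The quantity actually transacted is the short side, demand: 16.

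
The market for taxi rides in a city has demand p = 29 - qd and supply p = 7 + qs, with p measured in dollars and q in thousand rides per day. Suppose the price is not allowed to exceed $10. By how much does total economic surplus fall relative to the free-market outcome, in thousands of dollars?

Rearranging demand gives qd = 29 - p; rearranging supply gives qs = p - 7. In a free market, 29 - p = p - 7 gives the equilibrium p* = 18, q* = 11.
The ceiling of 10 is below the equilibrium price 18, so it binds.
At p = 10: qd = 29 - 10 = 19 and qs = 10 - 7 = 3.
Quantity traded falls to 3. At q = 3 the demand price is 29 - 3 = 26 and the supply price is 7 + 3 = 10.
Deadweight loss = ½ · (26 - 10) · (11 - 3) = ½ · 16 · 8 = 64.

64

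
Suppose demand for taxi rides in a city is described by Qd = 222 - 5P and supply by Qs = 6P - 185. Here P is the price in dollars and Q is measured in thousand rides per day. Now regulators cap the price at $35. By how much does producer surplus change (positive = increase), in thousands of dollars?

Without the control the market clears where 222 - 5P = 6P - 185, i.e. P* = 37 and Q* = 37.
The ceiling of 35 is below the equilibrium price 37, so it binds.
At P = 35: Qd = 222 - 5·35 = 47 and Qs = 6·35 - 185 = 25.
Producer surplus without the control is ½ · (37 - 185/6) · 37 = 1369/12.
With the ceiling, producers sell 25 units at 35, so PS = ½ · (35 - 185/6) · 25 = 625/12.
Change in producer surplus = 625/12 - 1369/12 = -62.

-62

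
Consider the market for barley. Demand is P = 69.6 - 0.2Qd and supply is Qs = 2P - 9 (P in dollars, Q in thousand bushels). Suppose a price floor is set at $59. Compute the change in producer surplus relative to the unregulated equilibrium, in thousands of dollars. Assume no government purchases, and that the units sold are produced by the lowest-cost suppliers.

Rearranging demand gives Qd = 348 - 5P. Equilibrium: 348 - 5P = 2P - 9, so 357 = 7P and P* = 51, Q* = 93.
The floor of 59 is above the equilibrium price 51, so it binds.
At P = 59: Qd = 348 - 5·59 = 53 and Qs = 2·59 - 9 = 109.
Producer surplus without the control is ½ · (51 - 4.5) · 93 = 2162.25.
With the floor, 53 units are sold at 59. The supply price at Q = 53 is 31, so PS = ½ · [(59 - 4.5) + (59 - 31)] · 53 = 2186.25.
Change in producer surplus = 2186.25 - 2162.25 = 24.

24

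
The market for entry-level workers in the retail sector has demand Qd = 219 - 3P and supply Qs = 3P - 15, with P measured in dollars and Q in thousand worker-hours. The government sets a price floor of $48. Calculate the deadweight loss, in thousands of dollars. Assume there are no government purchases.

Setting quantity demanded equal to quantity supplied, 219 - 3P = 3P - 15, gives P* = 39 and Q* = 102.
The floor of 48 is above the equilibrium price 39, so it binds.
At P = 48: Qd = 219 - 3·48 = 75 and Qs = 3·48 - 15 = 129.
Quantity traded falls to 75. At Q = 75 the demand price is (219 - 75)/3 = 48 and the supply price is (15 + 75)/3 = 30.
Deadweight loss = ½ · (48 - 30) · (102 - 75) = ½ · 18 · 27 = 243.

243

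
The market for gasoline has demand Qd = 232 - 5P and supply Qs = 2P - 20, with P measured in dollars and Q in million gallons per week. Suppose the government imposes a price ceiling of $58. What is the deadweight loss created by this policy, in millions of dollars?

Equilibrium: 232 - 5P = 2P - 20, so 252 = 7P and P* = 36, Q* = 52.
Since 58 is above P* = 36, the ceiling does not bind and the free-market outcome prevails.
Since the control does not bind, no trades are prevented and deadweight loss is zero.

0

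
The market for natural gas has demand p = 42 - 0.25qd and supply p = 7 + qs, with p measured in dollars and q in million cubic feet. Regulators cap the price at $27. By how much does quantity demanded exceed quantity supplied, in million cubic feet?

Rearranging demand gives qd = 168 - 4p; rearranging supply gives qs = p - 7. Equilibrium: 168 - 4p = p - 7, so 175 = 5p and p* = 35, q* = 28.
Since 27 < 35, the ceiling is binding.
At p = 27: qd = 168 - 4·27 = 60 and qs = 27 - 7 = 20.
Shortage = qd - qs = 60 - 20 = 40.

40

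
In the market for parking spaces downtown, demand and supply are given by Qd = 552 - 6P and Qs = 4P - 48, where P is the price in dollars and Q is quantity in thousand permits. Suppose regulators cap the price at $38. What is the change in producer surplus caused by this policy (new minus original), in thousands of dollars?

-3256

In a free market, 552 - 6P = 4P - 48 gives the equilibrium P* = 60, Q* = 192.
The ceiling of 38 is below the equilibrium price 60, so it binds.
At P = 38: Qd = 552 - 6·38 = 324 and Qs = 4·38 - 48 = 104.
Producer surplus without the control is ½ · (60 - 12) · 192 = 4608.
With the ceiling, producers sell 104 units at 38, so PS = ½ · (38 - 12) · 104 = 1352.
Change in producer surplus = 1352 - 4608 = -3256.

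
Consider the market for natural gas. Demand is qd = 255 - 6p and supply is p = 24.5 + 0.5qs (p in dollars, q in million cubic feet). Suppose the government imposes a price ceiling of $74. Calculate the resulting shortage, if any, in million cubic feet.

0

Rearranging supply gives qs = 2p - 49. In a free market, 255 - 6p = 2p - 49 gives the equilibrium p* = 38, q* = 27.
The ceiling of 74 is above the equilibrium price 38, so it is not binding; the market clears at p* = 38, q* = 27.
Since the control does not bind, there is no shortage.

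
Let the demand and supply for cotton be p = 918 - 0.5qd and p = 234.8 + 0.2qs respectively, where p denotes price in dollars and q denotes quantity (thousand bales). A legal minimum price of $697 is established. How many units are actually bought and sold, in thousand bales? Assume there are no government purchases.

442

Rearranging demand gives qd = 1836 - 2p; rearranging supply gives qs = 5p - 1174. Equilibrium: 1836 - 2p = 5p - 1174, so 3010 = 7p and p* = 430, q* = 976.
Because the floor (697) lies above the market-clearing price, it is binding.
At p = 697: qd = 1836 - 2·697 = 442 and qs = 5·697 - 1174 = 2311.
The quantity actually transacted is the short side, demand: 442.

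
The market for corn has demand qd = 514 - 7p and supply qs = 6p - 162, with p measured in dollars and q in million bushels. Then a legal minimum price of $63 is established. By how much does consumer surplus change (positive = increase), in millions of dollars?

-1226.5

Equilibrium: 514 - 7p = 6p - 162, so 676 = 13p and p* = 52, q* = 150.
Because the floor (63) lies above the market-clearing price, it is binding.
At p = 63: qd = 514 - 7·63 = 73 and qs = 6·63 - 162 = 216.
Consumer surplus without the control is ½ · (514/7 - 52) · 150 = 11250/7.
With the floor, consumers buy 73 units at 63, so CS = ½ · (514/7 - 63) · 73 = 5329/14.
Change in consumer surplus = 5329/14 - 11250/7 = -1226.5.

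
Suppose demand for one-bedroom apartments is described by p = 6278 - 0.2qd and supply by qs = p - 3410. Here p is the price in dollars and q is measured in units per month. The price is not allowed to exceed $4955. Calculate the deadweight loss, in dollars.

428415

Rearranging demand gives qd = 31390 - 5p. Equilibrium: 31390 - 5p = p - 3410, so 34800 = 6p and p* = 5800, q* = 2390.
Because the ceiling (4955) lies below the market-clearing price, it is binding.
At p = 4955: qd = 31390 - 5·4955 = 6615 and qs = 4955 - 3410 = 1545.
Quantity traded falls to 1545. At q = 1545 the demand price is (31390 - 1545)/5 = 5969 and the supply price is 3410 + 1545 = 4955.
Deadweight loss = ½ · (5969 - 4955) · (2390 - 1545) = ½ · 1014 · 845 = 428415.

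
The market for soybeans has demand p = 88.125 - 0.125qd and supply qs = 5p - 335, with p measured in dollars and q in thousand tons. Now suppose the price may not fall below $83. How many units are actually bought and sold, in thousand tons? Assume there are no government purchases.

Rearranging demand gives qd = 705 - 8p. Setting quantity demanded equal to quantity supplied, 705 - 8p = 5p - 335, gives p* = 80 and q* = 65.
Since 83 > 80, the floor is binding.
At p = 83: qd = 705 - 8·83 = 41 and qs = 5·83 - 335 = 80.
The quantity actually transacted is the short side, demand: 41.

41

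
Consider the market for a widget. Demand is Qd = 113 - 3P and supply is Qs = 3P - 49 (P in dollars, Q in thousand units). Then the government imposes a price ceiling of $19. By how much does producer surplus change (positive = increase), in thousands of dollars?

-160

Equilibrium: 113 - 3P = 3P - 49, so 162 = 6P and P* = 27, Q* = 32.
Because the ceiling (19) lies below the market-clearing price, it is binding.
At P = 19: Qd = 113 - 3·19 = 56 and Qs = 3·19 - 49 = 8.
Producer surplus without the control is ½ · (27 - 49/3) · 32 = 512/3.
With the ceiling, producers sell 8 units at 19, so PS = ½ · (19 - 49/3) · 8 = 32/3.
Change in producer surplus = 32/3 - 512/3 = -160.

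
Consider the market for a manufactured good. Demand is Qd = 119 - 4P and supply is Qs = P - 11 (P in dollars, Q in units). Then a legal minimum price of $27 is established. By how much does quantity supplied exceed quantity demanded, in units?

5

In a free market, 119 - 4P = P - 11 gives the equilibrium P* = 26, Q* = 15.
Because the floor (27) lies above the market-clearing price, it is binding.
At P = 27: Qd = 119 - 4·27 = 11 and Qs = 27 - 11 = 16.
Surplus = Qs - Qd = 16 - 11 = 5.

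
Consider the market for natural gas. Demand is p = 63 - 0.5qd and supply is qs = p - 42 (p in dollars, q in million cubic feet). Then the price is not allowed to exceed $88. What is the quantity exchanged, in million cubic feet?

14

Rearranging demand gives qd = 126 - 2p. Equilibrium: 126 - 2p = p - 42, so 168 = 3p and p* = 56, q* = 14.
The ceiling of 88 is above the equilibrium price 56, so it is not binding; the market clears at p* = 56, q* = 14.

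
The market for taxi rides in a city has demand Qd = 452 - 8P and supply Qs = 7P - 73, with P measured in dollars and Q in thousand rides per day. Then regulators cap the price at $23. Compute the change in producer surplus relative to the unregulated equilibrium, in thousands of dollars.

Setting quantity demanded equal to quantity supplied, 452 - 8P = 7P - 73, gives P* = 35 and Q* = 172.
The ceiling of 23 is below the equilibrium price 35, so it binds.
At P = 23: Qd = 452 - 8·23 = 268 and Qs = 7·23 - 73 = 88.
Producer surplus without the control is ½ · (35 - 73/7) · 172 = 14792/7.
With the ceiling, producers sell 88 units at 23, so PS = ½ · (23 - 73/7) · 88 = 3872/7.
Change in producer surplus = 3872/7 - 14792/7 = -1560.

-1560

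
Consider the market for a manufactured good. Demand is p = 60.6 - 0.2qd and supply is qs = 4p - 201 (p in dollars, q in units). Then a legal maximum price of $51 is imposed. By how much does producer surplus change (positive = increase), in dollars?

-65

Rearranging demand gives qd = 303 - 5p. Setting quantity demanded equal to quantity supplied, 303 - 5p = 4p - 201, gives p* = 56 and q* = 23.
Because the ceiling (51) lies below the market-clearing price, it is binding.
At p = 51: qd = 303 - 5·51 = 48 and qs = 4·51 - 201 = 3.
Producer surplus without the control is ½ · (56 - 50.25) · 23 = 66.125.
With the ceiling, producers sell 3 units at 51, so PS = ½ · (51 - 50.25) · 3 = 1.125.
Change in producer surplus = 1.125 - 66.125 = -65.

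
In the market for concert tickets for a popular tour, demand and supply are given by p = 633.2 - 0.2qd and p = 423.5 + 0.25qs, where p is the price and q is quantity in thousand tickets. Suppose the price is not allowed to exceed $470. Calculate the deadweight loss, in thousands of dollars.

Rearranging demand gives qd = 3166 - 5p; rearranging supply gives qs = 4p - 1694. In a free market, 3166 - 5p = 4p - 1694 gives the equilibrium p* = 540, q* = 466.
Since 470 < 540, the ceiling is binding.
At p = 470: qd = 3166 - 5·470 = 816 and qs = 4·470 - 1694 = 186.
Quantity traded falls to 186. At q = 186 the demand price is (3166 - 186)/5 = 596 and the supply price is (1694 + 186)/4 = 470.
Deadweight loss = ½ · (596 - 470) · (466 - 186) = ½ · 126 · 280 = 17640.

17640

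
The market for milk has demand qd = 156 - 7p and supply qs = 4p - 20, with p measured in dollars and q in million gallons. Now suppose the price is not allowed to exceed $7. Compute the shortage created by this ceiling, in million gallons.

99

Equilibrium: 156 - 7p = 4p - 20, so 176 = 11p and p* = 16, q* = 44.
Because the ceiling (7) lies below the market-clearing price, it is binding.
At p = 7: qd = 156 - 7·7 = 107 and qs = 4·7 - 20 = 8.
Shortage = qd - qs = 107 - 8 = 99.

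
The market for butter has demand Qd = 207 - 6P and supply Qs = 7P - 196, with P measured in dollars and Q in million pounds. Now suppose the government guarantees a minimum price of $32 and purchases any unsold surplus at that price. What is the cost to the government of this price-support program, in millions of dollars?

In a free market, 207 - 6P = 7P - 196 gives the equilibrium P* = 31, Q* = 21.
Since 32 > 31, the floor is binding.
At P = 32: Qd = 207 - 6·32 = 15 and Qs = 7·32 - 196 = 28.
Surplus = Qs - Qd = 13.
Government expenditure = surplus × support price = 13 × 32 = 416.

416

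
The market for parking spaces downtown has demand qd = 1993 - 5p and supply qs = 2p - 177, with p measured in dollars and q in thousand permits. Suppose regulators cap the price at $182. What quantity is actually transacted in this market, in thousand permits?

187

Equilibrium: 1993 - 5p = 2p - 177, so 2170 = 7p and p* = 310, q* = 443.
The ceiling of 182 is below the equilibrium price 310, so it binds.
At p = 182: qd = 1993 - 5·182 = 1083 and qs = 2·182 - 177 = 187.
The quantity actually transacted is the short side, supply: 187.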